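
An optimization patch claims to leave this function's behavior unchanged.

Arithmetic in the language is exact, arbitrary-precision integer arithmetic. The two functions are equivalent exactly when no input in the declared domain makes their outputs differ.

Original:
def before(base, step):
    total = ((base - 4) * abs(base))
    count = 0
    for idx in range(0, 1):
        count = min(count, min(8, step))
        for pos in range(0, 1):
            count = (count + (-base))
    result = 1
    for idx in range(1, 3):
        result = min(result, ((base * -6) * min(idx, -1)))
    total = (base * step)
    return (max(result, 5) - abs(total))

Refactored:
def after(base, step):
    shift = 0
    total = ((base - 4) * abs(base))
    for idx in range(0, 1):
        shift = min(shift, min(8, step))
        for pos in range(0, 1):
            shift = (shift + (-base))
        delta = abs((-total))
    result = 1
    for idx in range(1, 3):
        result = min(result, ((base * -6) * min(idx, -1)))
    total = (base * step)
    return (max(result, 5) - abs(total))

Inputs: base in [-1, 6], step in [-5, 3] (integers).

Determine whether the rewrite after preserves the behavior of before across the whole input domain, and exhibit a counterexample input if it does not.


The two versions differ — the changes include local variable names differ, statement counts differ, min/max/abs usage differs.
Tracing base=6, step=0: before: total=12, then count=0, then (idx=0), then count=0, then (pos=0), then count=-6, then result=1, then (idx=1), then result=1, then (idx=2), then result=1, then total=0, then returns 5 | after: shift=0, then total=12, then (idx=0), then shift=0, then (pos=0), then shift=-6, then delta=12, then result=1, then (idx=1), then result=1, then (idx=2), then result=1, then total=0, then returns 5 — matching result 5.
An exhaustive pass over the 72 declared inputs shows identical outputs.
verdict: equivalent


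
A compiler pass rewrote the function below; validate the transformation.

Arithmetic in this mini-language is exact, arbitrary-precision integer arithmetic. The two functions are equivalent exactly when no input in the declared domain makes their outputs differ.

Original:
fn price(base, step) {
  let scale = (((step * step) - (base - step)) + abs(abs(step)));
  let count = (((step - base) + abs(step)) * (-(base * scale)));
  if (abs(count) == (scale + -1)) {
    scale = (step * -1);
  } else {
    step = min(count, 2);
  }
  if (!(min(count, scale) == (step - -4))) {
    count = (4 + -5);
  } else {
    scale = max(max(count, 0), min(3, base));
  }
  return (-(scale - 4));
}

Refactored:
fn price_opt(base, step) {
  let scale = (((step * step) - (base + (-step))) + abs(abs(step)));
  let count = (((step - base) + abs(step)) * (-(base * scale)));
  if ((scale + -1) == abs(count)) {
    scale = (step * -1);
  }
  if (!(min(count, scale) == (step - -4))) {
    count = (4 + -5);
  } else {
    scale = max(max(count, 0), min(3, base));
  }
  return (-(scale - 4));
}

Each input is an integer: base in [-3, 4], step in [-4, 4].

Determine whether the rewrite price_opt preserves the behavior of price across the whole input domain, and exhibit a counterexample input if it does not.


There is a counterexample at base=-3, step=1: -86 on one side, -2 on the other.
price: scale = 6; count = 90; (abs(count) == (scale + -1)) -> false; step = 2; (!(min(count, scale) == (step - -4))) -> false; scale = 90; return -86
price_opt: scale = 6; count = 90; ((scale + -1) == abs(count)) -> false; (!(min(count, scale) == (step - -4))) -> true; count = -1; return -2
verdict: not equivalent; witness: base=-3, step=1


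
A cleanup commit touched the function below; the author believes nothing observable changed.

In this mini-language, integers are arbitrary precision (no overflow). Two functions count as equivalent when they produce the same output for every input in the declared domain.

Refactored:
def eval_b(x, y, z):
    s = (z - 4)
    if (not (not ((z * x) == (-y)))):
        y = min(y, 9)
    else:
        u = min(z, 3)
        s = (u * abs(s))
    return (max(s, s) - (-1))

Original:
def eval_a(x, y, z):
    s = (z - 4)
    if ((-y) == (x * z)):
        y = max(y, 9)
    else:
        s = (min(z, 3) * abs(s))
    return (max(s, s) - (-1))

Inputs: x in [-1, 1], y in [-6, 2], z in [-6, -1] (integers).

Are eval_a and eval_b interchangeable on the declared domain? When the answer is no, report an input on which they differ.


Equivalent. The one real change (`max(y, 9)` became `min(y, 9)`) has no effect anywhere in the declared ranges.
An exhaustive pass over the 162 declared inputs shows identical outputs.
Spot check at x=-1, y=2, z=-6 — eval_a: s=-10, then ((-y) == (x * z)) is false, then s=-60, then returns -59. eval_b: s=-10, then (not (not ((z * x) == (-y)))) is false, then u=-6, then s=-60, then returns -59. Both give -59.
verdict: equivalent


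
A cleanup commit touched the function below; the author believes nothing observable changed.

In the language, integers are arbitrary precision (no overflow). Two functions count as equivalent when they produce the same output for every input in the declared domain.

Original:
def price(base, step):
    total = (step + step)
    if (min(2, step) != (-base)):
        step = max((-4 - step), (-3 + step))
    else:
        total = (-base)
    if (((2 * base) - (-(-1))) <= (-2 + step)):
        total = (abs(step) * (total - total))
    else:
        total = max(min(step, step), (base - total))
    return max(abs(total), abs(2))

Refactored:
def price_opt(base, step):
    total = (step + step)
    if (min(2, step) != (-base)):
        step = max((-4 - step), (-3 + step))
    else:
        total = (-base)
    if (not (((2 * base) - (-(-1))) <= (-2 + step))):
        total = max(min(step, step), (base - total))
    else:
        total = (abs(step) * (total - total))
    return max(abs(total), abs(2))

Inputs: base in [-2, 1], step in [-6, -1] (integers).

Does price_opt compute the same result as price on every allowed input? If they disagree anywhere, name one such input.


Side by side, the visible changes include: boolean connective usage differs.
As a probe, take base=-2, step=-5: price runs total := -10 | (min(2, step) != (-base)): true | step := 1 | (((2 * base) - (-(-1))) <= (-2 + step)): true | total := 0 | result 2; price_opt runs total := -10 | (min(2, step) != (-base)): true | step := 1 | (not (((2 * base) - (-(-1))) <= (-2 + step))): false | total := 0 | result 2; both end at 2.
Sweeping the whole domain (24 inputs) finds no disagreement.
verdict: equivalent


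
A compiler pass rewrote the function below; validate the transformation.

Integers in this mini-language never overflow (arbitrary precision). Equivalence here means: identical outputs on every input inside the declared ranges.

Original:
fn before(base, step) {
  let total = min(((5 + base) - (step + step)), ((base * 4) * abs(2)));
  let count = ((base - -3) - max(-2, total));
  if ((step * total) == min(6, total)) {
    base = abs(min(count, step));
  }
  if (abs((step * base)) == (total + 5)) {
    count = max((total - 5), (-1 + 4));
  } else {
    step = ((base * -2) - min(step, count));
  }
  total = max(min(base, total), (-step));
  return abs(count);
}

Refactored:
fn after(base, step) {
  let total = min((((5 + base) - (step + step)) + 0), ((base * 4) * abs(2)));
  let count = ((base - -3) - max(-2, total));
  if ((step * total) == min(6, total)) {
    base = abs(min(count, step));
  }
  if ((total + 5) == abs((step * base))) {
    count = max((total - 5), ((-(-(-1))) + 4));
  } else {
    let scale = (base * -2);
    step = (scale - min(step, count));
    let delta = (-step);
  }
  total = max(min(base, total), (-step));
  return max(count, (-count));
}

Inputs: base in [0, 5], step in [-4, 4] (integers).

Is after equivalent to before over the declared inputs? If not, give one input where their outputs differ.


The two versions differ — the changes include min/max/abs usage differs; and constant usage differs; and statement counts differ; and local variable names differ; and arithmetic usage differs.
Spot check at base=1, step=0 — before: total=6, then count=-2, then ((step * total) == min(6, total)) is false, then (abs((step * base)) == (total + 5)) is false, then step=0, then total=1, then returns 2. after: total=6, then count=-2, then ((step * total) == min(6, total)) is false, then ((total + 5) == abs((step * base))) is false, then scale=-2, then step=0, then delta=0, then total=1, then returns 2. Both give 2.
Sweeping the whole domain (54 inputs) finds no disagreement.
verdict: equivalent


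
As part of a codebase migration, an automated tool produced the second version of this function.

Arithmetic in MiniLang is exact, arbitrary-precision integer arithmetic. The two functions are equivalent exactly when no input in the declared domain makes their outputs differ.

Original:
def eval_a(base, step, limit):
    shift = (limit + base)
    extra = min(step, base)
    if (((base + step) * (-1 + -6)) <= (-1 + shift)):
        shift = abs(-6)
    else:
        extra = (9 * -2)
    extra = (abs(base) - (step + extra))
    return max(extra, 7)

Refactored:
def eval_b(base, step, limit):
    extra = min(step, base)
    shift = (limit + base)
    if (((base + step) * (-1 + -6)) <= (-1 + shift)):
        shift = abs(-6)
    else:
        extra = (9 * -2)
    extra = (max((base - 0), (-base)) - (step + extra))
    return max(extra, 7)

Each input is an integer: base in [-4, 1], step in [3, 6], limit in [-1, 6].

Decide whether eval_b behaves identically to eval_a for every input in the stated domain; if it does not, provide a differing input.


Differences: arithmetic usage differs; and constant usage differs; and min/max/abs usage differs — yet all 192 inputs agree.
verdict: equivalent


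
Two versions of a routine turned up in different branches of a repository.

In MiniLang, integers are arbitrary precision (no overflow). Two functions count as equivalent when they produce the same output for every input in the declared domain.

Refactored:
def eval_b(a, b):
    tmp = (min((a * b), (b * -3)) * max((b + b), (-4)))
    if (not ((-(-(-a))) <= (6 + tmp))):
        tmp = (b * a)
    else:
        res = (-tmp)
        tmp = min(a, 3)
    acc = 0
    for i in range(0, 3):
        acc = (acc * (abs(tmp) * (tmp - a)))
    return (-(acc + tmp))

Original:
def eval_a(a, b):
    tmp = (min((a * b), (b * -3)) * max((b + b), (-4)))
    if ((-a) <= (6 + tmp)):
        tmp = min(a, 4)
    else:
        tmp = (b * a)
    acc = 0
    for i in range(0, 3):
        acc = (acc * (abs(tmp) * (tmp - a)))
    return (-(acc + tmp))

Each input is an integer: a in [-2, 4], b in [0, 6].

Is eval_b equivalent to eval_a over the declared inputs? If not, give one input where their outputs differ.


Evaluate both at a=4, b=0.
eval_a: tmp := 0 | ((-a) <= (6 + tmp)): true | tmp := 4 | acc := 0 | iter i=0: | acc := 0 | iter i=1: | acc := 0 | iter i=2: | acc := 0 | result -4
eval_b: tmp := 0 | (not ((-(-(-a))) <= (6 + tmp))): false | res := 0 | tmp := 3 | acc := 0 | iter i=0: | acc := 0 | iter i=1: | acc := 0 | iter i=2: | acc := 0 | result -3
-4 != -3, so the rewrite changes behavior.
verdict: not equivalent; witness: a=4, b=0


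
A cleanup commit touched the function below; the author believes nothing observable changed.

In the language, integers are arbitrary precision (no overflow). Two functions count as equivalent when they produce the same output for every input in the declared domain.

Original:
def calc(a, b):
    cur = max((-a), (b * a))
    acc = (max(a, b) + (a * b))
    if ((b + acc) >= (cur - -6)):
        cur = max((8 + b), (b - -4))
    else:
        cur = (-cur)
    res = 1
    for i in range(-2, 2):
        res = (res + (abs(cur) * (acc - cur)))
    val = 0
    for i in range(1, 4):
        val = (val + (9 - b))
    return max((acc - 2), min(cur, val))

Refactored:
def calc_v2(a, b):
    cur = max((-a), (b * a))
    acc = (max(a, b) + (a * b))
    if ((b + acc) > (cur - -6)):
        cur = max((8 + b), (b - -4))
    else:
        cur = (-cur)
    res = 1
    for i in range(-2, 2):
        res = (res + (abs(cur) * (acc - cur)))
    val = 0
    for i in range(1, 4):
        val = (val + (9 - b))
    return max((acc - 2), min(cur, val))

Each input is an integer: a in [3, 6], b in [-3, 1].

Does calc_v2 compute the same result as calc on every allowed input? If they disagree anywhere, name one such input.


Run the pair on a=5, b=1.
calc: cur = 5; acc = 10; ((b + acc) >= (cur - -6)) -> true; cur = 9; res = 1; [i=-2]; res = 10; [i=-1]; res = 19; [i=0]; res = 28; [i=1]; res = 37; val = 0; [i=1]; val = 8; [i=2]; val = 16; [i=3]; val = 24; return 9
calc_v2: cur = 5; acc = 10; ((b + acc) > (cur - -6)) -> false; cur = -5; res = 1; [i=-2]; res = 76; [i=-1]; res = 151; [i=0]; res = 226; [i=1]; res = 301; val = 0; [i=1]; val = 8; [i=2]; val = 16; [i=3]; val = 24; return 8
9 against 8: the behavior changed.
verdict: not equivalent; witness: a=5, b=1


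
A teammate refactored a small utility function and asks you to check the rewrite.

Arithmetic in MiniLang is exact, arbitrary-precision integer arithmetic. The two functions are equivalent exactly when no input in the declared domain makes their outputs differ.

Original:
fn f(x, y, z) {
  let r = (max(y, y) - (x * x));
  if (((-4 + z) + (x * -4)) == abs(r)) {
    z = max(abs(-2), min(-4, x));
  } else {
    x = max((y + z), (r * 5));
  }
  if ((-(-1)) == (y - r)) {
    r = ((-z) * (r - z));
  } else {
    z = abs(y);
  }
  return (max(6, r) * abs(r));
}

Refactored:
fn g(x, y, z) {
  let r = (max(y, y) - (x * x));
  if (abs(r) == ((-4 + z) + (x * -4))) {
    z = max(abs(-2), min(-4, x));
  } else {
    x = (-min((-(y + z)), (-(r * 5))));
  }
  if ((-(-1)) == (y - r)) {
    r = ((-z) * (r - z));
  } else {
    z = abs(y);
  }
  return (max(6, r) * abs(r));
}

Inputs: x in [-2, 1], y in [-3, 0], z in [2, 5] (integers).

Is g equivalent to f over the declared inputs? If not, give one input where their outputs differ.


This is a faithful refactor — min/max/abs usage differs, but the computed results match everywhere.
One worked example (x=1, y=-3, z=2) — f: r=-4, then (((-4 + z) + (x * -4)) == abs(r)) is false, then x=-1, then ((-(-1)) == (y - r)) is true, then r=12, then returns 144; g: r=-4, then (abs(r) == ((-4 + z) + (x * -4))) is false, then x=-1, then ((-(-1)) == (y - r)) is true, then r=12, then returns 144; agreement on 144.
Sweeping the whole domain (64 inputs) finds no disagreement.
verdict: equivalent


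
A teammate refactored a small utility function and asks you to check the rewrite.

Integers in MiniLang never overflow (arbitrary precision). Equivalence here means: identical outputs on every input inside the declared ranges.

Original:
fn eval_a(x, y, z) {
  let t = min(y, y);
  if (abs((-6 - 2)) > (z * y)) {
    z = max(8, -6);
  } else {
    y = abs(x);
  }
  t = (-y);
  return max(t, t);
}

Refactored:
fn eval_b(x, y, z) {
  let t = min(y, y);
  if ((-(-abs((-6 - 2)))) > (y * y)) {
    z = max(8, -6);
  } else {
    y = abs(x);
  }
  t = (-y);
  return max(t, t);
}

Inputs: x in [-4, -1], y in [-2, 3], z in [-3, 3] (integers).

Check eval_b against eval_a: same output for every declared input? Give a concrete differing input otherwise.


Take x=-4, y=3, z=-3.
eval_a: t becomes 3; next (abs((-6 - 2)) > (z * y)) evaluates to true; next z becomes 8; next t becomes -3; next final value -3
eval_b: t becomes 3; next ((-(-abs((-6 - 2)))) > (y * y)) evaluates to false; next y becomes 4; next t becomes -4; next final value -4
-3 and -4 differ, so these are not the same function on this domain.
verdict: not equivalent; witness: x=-4, y=3, z=-3


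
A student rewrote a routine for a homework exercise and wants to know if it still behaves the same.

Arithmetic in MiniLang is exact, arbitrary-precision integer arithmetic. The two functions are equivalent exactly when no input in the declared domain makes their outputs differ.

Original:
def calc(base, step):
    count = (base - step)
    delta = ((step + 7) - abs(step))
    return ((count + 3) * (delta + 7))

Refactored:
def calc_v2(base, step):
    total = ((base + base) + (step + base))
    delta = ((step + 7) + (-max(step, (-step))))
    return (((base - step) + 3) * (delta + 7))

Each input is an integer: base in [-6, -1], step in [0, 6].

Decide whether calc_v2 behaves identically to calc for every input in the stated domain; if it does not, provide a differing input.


This is a faithful refactor — min/max/abs usage differs, plus local variable names differ, plus arithmetic usage differs, but the computed results match everywhere.
Tracing base=-5, step=6: calc: count := -11 | delta := 7 | result -112 | calc_v2: total := -9 | delta := 7 | result -112 — matching result -112.
An exhaustive pass over the 42 declared inputs shows identical outputs.
verdict: equivalent


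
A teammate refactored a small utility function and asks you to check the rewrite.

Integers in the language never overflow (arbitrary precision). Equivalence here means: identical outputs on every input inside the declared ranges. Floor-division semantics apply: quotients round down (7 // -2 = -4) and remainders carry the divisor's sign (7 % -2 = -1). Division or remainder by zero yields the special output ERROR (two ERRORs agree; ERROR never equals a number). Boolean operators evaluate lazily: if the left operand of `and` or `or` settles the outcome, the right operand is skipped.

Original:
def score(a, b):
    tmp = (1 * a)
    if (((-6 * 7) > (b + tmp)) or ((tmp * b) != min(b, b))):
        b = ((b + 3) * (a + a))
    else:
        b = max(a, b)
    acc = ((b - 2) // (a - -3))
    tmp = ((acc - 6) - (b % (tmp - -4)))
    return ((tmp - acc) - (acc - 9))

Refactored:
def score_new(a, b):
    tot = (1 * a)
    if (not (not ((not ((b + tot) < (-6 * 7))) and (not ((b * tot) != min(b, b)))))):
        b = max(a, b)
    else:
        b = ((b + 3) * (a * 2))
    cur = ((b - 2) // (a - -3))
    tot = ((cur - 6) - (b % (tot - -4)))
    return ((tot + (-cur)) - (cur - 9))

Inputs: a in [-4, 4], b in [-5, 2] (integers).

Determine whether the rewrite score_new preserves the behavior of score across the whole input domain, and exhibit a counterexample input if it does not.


Changes here: boolean connective usage differs; and local variable names differ; and comparison usage differs; and arithmetic usage differs; and constant usage differs; the full 72-point sweep finds no disagreement.
verdict: equivalent


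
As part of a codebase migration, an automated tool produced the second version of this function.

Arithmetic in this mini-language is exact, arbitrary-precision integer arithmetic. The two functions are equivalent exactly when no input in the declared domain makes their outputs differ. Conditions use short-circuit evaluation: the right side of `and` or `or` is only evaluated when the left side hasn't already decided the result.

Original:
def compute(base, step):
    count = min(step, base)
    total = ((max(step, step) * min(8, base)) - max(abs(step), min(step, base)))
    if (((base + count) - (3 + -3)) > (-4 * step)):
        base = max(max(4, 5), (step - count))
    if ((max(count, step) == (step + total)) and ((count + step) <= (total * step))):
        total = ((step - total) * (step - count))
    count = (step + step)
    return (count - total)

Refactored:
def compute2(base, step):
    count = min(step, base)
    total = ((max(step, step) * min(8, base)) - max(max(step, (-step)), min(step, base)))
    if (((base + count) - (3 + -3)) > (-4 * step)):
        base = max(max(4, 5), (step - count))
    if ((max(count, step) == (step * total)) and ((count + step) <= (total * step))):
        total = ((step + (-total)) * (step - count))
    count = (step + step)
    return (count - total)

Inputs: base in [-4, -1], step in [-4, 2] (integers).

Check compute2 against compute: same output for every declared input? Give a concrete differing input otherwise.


There is a counterexample at base=-2, step=-1: -3 on one side, 0 on the other.
compute: count = -2; total = 1; (((base + count) - (3 + -3)) > (-4 * step)) -> false; ((max(count, step) == (step + total)) and ((count + step) <= (total * step))) -> false; count = -2; return -3
compute2: count = -2; total = 1; (((base + count) - (3 + -3)) > (-4 * step)) -> false; ((max(count, step) == (step * total)) and ((count + step) <= (total * step))) -> true; total = -2; count = -2; return 0
verdict: not equivalent; witness: base=-2, step=-1


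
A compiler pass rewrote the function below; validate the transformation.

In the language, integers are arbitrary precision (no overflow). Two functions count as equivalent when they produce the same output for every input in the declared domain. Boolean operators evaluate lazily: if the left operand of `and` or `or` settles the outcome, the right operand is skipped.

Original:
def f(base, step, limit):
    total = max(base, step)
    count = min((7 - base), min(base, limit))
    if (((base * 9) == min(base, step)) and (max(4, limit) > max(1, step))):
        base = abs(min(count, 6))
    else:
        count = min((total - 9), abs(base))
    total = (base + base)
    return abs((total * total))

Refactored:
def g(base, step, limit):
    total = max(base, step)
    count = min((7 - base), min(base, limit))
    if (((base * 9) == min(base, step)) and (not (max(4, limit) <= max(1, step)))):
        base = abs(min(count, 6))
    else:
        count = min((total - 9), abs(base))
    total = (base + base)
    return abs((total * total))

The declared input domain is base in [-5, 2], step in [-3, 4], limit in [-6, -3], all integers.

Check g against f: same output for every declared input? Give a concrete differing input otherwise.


Although comparison usage differs, boolean connective usage differs, 256/256 inputs agree.
verdict: equivalent


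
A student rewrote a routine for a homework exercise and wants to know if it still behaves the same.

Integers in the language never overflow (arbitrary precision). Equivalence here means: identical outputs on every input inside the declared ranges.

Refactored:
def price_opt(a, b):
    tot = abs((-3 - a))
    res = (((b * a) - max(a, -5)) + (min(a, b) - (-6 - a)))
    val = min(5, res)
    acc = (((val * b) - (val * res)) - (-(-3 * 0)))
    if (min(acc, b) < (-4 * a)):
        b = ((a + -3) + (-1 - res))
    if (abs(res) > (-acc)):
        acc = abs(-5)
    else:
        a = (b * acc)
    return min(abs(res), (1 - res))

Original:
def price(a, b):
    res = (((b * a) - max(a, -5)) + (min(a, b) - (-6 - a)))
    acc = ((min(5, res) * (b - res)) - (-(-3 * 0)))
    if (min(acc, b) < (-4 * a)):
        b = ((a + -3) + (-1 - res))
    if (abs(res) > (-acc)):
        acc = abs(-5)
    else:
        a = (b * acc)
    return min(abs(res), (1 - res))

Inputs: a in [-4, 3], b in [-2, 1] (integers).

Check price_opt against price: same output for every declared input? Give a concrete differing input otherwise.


The two versions differ — the changes include statement counts differ; constant usage differs; min/max/abs usage differs; local variable names differ; arithmetic usage differs.
Spot check at a=-3, b=1 — price: res=0, then acc=0, then (min(acc, b) < (-4 * a)) is true, then b=-7, then (abs(res) > (-acc)) is false, then a=0, then returns 0. price_opt: tot=0, then res=0, then val=0, then acc=0, then (min(acc, b) < (-4 * a)) is true, then b=-7, then (abs(res) > (-acc)) is false, then a=0, then returns 0. Both give 0.
Every one of the 32 inputs gives matching results.
verdict: equivalent


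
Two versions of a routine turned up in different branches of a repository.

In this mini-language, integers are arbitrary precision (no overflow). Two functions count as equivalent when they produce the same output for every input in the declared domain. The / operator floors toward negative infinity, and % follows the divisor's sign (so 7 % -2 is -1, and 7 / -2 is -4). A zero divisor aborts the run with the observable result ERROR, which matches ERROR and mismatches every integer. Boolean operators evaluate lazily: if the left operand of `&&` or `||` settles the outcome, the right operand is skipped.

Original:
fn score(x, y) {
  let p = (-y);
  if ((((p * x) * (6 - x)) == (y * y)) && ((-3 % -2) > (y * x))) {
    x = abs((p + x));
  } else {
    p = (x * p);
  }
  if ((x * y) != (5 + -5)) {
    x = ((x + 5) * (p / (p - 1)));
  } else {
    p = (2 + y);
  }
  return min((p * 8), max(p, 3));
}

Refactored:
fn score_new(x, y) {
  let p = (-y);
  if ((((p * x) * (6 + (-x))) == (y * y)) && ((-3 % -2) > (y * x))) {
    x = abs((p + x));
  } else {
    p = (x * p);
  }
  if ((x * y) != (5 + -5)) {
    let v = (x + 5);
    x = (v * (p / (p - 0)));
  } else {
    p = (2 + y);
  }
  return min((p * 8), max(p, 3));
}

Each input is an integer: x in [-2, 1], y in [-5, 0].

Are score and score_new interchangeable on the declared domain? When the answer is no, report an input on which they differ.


Run the pair on x=1, y=-1.
score: p = 1; ((((p * x) * (6 - x)) == (y * y)) && ((-3 % -2) > (y * x))) -> false; p = 1; ((x * y) != (5 + -5)) -> true; division by zero -> ERROR
score_new: p = 1; ((((p * x) * (6 + (-x))) == (y * y)) && ((-3 % -2) > (y * x))) -> false; p = 1; ((x * y) != (5 + -5)) -> true; v = 6; x = 6; return 3
ERROR != 3, so the rewrite changes behavior.
verdict: not equivalent; witness: x=1, y=-1


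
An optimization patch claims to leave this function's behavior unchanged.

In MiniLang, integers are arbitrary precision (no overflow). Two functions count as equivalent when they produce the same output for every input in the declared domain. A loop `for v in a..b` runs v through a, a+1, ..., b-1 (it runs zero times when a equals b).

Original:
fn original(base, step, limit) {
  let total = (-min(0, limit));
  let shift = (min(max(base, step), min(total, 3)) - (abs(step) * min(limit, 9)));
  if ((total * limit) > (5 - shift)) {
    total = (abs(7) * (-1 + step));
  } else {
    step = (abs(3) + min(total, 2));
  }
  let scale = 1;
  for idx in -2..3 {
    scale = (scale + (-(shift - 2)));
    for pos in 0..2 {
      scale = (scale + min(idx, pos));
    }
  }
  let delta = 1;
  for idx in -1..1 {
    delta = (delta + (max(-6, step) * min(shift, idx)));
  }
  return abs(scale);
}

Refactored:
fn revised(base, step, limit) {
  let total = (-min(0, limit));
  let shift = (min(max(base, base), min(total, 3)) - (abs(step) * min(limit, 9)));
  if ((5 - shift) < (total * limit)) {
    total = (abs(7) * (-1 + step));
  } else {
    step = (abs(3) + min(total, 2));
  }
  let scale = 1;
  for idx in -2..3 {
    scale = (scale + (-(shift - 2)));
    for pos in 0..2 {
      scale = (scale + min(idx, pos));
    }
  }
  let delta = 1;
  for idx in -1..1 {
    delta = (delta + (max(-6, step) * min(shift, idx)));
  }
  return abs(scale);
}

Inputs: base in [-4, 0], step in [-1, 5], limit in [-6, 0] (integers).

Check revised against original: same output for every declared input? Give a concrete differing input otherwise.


These are not equivalent — on base=-4, step=-1, limit=-6 the outputs split (18 vs 3).
original: total = 6; shift = 5; ((total * limit) > (5 - shift)) -> false; step = 5; scale = 1; [idx=-2]; scale = -2; [pos=0]; scale = -4; [pos=1]; scale = -6; [idx=-1]; scale = -9; [pos=0]; scale = -10; [pos=1]; scale = -11; [idx=0]; scale = -14; [pos=0]; scale = -14; [pos=1]; scale = -14; [idx=1]; scale = -17; [pos=0]; scale = -17; [pos=1]; scale = -16; [idx=2]; scale = -19; [pos=0]; scale = -19; [pos=1]; scale = -18; delta = 1; [idx=-1]; delta = -4; [idx=0]; delta = -4; return 18
revised: total = 6; shift = 2; ((5 - shift) < (total * limit)) -> false; step = 5; scale = 1; [idx=-2]; scale = 1; [pos=0]; scale = -1; [pos=1]; scale = -3; [idx=-1]; scale = -3; [pos=0]; scale = -4; [pos=1]; scale = -5; [idx=0]; scale = -5; [pos=0]; scale = -5; [pos=1]; scale = -5; [idx=1]; scale = -5; [pos=0]; scale = -5; [pos=1]; scale = -4; [idx=2]; scale = -4; [pos=0]; scale = -4; [pos=1]; scale = -3; delta = 1; [idx=-1]; delta = -4; [idx=0]; delta = -4; return 3
verdict: not equivalent; witness: base=-4, step=-1, limit=-6


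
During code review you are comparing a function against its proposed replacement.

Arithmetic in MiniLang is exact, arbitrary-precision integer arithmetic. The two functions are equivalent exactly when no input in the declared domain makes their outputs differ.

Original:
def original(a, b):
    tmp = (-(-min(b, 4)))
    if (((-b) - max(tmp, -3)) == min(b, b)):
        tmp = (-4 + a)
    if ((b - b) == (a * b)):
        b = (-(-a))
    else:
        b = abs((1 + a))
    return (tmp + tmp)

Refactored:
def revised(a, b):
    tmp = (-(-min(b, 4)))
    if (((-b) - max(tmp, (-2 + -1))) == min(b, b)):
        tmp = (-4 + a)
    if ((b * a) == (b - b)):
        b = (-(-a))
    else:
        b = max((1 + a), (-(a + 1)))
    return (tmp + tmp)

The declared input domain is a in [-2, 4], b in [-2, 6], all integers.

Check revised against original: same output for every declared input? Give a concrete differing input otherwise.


The two versions differ — the changes include arithmetic usage differs, min/max/abs usage differs, constant usage differs.
Spot check at a=1, b=1 — original: tmp becomes 1; next (((-b) - max(tmp, -3)) == min(b, b)) evaluates to false; next ((b - b) == (a * b)) evaluates to false; next b becomes 2; next final value 2. revised: tmp becomes 1; next (((-b) - max(tmp, (-2 + -1))) == min(b, b)) evaluates to false; next ((b * a) == (b - b)) evaluates to false; next b becomes 2; next final value 2. Both give 2.
Checked all 63 inputs in the declared domain: the outputs agree on every one.
verdict: equivalent


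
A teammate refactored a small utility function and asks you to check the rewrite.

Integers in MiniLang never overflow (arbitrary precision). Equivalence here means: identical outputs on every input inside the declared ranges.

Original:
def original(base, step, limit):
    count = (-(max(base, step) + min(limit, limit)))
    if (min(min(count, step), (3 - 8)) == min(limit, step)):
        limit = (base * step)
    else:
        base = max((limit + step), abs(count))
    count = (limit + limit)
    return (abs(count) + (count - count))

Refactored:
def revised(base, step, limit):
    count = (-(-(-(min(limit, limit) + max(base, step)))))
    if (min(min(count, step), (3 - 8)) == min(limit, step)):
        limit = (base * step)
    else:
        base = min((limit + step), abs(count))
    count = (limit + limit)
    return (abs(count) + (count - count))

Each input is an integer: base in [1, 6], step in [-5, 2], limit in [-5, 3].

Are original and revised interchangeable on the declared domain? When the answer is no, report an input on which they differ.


The edit looks behavioral (`max((limit + step), abs(count))` became `min((limit + step), abs(count))`), but over these ranges it never changes the outcome.
Tracing base=5, step=-4, limit=-1: original: count = -4; (min(min(count, step), (3 - 8)) == min(limit, step)) -> false; base = 4; count = -2; return 2 | revised: count = -4; (min(min(count, step), (3 - 8)) == min(limit, step)) -> false; base = -5; count = -2; return 2 — matching result 2.
Across all 432 domain points the two functions coincide.
verdict: equivalent


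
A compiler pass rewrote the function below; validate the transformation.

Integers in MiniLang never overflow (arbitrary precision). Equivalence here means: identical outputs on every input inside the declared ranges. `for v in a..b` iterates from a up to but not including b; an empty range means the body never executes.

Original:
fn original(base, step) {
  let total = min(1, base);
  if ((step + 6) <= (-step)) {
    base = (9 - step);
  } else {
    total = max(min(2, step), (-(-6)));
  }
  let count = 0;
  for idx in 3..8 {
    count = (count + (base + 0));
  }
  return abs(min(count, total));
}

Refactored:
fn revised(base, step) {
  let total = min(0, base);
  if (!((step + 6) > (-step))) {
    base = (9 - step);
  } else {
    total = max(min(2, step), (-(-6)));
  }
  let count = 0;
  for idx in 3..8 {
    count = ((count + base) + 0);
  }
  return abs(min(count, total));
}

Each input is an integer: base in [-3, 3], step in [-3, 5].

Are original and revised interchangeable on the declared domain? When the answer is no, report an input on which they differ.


Not equivalent: base=1, step=-3 separates them (1 vs 0).
original: total = 1; ((step + 6) <= (-step)) -> true; base = 12; count = 0; [idx=3]; count = 12; [idx=4]; count = 24; [idx=5]; count = 36; [idx=6]; count = 48; [idx=7]; count = 60; return 1
revised: total = 0; (!((step + 6) > (-step))) -> true; base = 12; count = 0; [idx=3]; count = 12; [idx=4]; count = 24; [idx=5]; count = 36; [idx=6]; count = 48; [idx=7]; count = 60; return 0
verdict: not equivalent; witness: base=1, step=-3


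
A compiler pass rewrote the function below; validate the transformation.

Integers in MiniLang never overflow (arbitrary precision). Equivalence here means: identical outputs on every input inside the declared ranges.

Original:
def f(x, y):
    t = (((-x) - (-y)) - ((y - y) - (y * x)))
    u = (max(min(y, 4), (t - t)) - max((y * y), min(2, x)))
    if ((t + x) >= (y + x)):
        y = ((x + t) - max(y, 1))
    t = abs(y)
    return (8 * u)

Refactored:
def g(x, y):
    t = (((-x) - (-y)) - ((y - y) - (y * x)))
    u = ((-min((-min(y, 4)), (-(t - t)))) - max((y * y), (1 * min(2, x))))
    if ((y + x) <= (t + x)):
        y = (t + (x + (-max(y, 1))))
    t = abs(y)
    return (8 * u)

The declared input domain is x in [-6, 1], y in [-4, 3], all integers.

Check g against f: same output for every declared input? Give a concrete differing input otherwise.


Reading the diff, among the changes: constant usage differs; also comparison usage differs; also min/max/abs usage differs; also arithmetic usage differs.
One worked example (x=-3, y=1) — f: t=1, then u=0, then ((t + x) >= (y + x)) is true, then y=-3, then t=3, then returns 0; g: t=1, then u=0, then ((y + x) <= (t + x)) is true, then y=-3, then t=3, then returns 0; agreement on 0.
Checked all 64 inputs in the declared domain: the outputs agree on every one.
verdict: equivalent


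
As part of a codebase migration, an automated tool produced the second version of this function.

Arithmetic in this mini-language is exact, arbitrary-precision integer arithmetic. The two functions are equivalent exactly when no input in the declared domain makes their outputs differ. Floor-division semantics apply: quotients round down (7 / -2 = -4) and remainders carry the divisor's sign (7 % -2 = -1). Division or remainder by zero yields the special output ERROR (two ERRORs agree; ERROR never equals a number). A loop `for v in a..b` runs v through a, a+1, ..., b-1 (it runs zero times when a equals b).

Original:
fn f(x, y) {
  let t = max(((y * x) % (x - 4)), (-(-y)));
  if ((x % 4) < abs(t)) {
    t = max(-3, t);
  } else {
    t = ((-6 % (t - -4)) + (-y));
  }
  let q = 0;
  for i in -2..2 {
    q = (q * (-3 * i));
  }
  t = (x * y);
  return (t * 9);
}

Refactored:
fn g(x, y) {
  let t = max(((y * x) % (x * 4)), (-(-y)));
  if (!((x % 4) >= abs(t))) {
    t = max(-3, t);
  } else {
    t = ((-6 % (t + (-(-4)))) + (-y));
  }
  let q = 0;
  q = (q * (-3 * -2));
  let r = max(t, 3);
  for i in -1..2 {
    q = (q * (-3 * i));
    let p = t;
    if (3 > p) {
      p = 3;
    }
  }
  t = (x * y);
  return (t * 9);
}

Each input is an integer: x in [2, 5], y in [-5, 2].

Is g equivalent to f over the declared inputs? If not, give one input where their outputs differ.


These are not equivalent — on x=4, y=-5 the outputs split (ERROR vs -180).
f: hits division by zero so the output is ERROR
g: t becomes 12; next (!((x % 4) >= abs(t))) evaluates to true; next t becomes 12; next q becomes 0; next q becomes 0; next r becomes 12; next at i=-1:; next q becomes 0; next p becomes 12; next (3 > p) evaluates to false; next at i=0:; next q becomes 0; next p becomes 12; next (3 > p) evaluates to false; next at i=1:; next q becomes 0; next p becomes 12; next (3 > p) evaluates to false; next t becomes -20; next final value -180
verdict: not equivalent; witness: x=4, y=-5


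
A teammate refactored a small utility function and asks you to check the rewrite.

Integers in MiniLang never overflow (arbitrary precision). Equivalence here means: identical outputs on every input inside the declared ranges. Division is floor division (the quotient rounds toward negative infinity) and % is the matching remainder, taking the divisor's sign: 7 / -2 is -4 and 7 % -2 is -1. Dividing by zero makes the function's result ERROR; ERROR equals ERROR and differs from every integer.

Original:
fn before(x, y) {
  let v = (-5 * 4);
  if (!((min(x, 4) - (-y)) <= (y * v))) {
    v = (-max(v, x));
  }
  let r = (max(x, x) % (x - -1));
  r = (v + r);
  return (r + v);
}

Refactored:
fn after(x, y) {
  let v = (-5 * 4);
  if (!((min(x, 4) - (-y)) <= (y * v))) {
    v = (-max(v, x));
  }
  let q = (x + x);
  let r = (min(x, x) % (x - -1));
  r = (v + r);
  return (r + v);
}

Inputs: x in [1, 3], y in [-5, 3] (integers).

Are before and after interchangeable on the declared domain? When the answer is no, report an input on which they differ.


Although `max(x, x)` became `min(x, x)`, no input in the stated domain can expose it; all 27 inputs agree.
verdict: equivalent


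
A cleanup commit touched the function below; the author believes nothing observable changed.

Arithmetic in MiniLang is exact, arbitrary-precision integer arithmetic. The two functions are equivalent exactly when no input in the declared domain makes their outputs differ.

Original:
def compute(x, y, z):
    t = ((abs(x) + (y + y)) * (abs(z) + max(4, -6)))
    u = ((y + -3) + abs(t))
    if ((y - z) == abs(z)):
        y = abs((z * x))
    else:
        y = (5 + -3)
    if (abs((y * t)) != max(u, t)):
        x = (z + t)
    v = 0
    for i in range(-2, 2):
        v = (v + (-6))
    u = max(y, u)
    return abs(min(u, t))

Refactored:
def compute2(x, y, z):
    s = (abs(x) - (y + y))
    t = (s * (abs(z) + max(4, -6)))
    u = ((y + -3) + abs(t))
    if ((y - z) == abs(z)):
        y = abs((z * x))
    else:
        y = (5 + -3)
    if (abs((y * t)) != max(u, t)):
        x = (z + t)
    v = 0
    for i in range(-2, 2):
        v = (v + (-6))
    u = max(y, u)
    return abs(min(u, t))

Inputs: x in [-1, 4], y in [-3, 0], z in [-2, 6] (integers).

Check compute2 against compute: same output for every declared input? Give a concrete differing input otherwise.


There is a counterexample at x=-1, y=-3, z=-2: 30 on one side, 36 on the other.
compute: t becomes -30; next u becomes 24; next ((y - z) == abs(z)) evaluates to false; next y becomes 2; next (abs((y * t)) != max(u, t)) evaluates to true; next x becomes -32; next v becomes 0; next at i=-2:; next v becomes -6; next at i=-1:; next v becomes -12; next at i=0:; next v becomes -18; next at i=1:; next v becomes -24; next u becomes 24; next final value 30
compute2: s becomes 7; next t becomes 42; next u becomes 36; next ((y - z) == abs(z)) evaluates to false; next y becomes 2; next (abs((y * t)) != max(u, t)) evaluates to true; next x becomes 40; next v becomes 0; next at i=-2:; next v becomes -6; next at i=-1:; next v becomes -12; next at i=0:; next v becomes -18; next at i=1:; next v becomes -24; next u becomes 36; next final value 36
verdict: not equivalent; witness: x=-1, y=-3, z=-2


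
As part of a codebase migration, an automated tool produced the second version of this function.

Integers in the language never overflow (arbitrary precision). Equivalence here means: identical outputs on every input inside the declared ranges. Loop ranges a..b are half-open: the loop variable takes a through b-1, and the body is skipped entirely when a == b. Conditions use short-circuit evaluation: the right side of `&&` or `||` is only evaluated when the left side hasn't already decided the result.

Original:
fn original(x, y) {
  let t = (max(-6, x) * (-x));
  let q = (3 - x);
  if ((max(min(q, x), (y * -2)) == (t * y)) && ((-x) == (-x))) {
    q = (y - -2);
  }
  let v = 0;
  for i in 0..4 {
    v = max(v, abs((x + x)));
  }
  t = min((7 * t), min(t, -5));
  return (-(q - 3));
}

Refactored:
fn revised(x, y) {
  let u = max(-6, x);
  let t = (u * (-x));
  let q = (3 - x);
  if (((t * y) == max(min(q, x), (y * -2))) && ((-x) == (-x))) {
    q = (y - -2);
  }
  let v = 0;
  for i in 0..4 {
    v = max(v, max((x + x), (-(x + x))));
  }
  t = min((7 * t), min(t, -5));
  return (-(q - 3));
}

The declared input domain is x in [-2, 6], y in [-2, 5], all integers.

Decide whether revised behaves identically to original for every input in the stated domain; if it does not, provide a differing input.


Reading the diff, among the changes: arithmetic usage differs, and min/max/abs usage differs, and local variable names differ, and statement counts differ.
Spot check at x=5, y=-1 — original: t = -25; q = -2; ((max(min(q, x), (y * -2)) == (t * y)) && ((-x) == (-x))) -> false; v = 0; [i=0]; v = 10; [i=1]; v = 10; [i=2]; v = 10; [i=3]; v = 10; t = -175; return 5. revised: u = 5; t = -25; q = -2; (((t * y) == max(min(q, x), (y * -2))) && ((-x) == (-x))) -> false; v = 0; [i=0]; v = 10; [i=1]; v = 10; [i=2]; v = 10; [i=3]; v = 10; t = -175; return 5. Both give 5.
Across all 72 domain points the two functions coincide.
verdict: equivalent
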